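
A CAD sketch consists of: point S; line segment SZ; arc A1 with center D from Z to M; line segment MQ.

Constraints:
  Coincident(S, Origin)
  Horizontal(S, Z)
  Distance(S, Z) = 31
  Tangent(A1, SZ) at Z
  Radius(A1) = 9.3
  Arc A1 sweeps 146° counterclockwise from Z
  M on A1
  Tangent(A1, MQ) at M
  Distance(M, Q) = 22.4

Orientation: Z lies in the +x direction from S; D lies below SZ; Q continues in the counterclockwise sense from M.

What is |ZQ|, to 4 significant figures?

32.42

On A1, Z sits at bearing 90° from D; a 146° counterclockwise sweep puts M at bearing 236°, so M = D + 9.3·(cos 236°, sin 236°) = (25.80, -17.01). Since A1 is tangent to MQ there, DM ⟂ MQ, so MQ runs along (−sin 236°, cos 236°); with |MQ| = 22.4, Q = (44.37, -29.54). Then |ZQ| = |Q − Z| = 32.42.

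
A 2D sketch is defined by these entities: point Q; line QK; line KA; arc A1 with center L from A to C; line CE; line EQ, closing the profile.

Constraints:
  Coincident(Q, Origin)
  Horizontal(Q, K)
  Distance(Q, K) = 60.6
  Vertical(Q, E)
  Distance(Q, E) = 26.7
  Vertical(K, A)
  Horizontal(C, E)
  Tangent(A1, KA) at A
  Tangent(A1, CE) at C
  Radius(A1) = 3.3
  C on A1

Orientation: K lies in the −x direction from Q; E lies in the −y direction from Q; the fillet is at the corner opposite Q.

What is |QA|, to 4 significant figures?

64.96

Q is at the origin; QK is horizontal with |QK| = 60.6 and K on the −x side, so K = (-60.60, 0.000). Q and E share the same x with |QE| = 26.7 and E on the −y side, so E = (0.000, -26.70). The virtual corner opposite Q is at (-60.60, -26.70). Since A1 is tangent to KA there, LA ⟂ KA and the tangent condition forces LC to be normal to CE, with radius 3.3, so the center L sits 3.3 in from both sides at L = (-57.30, -23.40). That places the tangent points at A = (-60.60, -23.40) on KA and C = (-57.30, -26.70) on CE. Then |QA| = |A − Q| = 64.96.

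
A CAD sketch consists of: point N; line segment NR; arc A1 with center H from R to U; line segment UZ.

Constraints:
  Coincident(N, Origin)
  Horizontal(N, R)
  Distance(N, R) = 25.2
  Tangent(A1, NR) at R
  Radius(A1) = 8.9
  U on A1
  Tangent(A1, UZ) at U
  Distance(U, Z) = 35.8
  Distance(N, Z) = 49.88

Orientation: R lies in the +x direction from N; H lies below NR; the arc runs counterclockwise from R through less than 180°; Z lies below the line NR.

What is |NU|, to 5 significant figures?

19.133

Checks: |HU| = 8.900 ✓; ∠(HU, UZ) = 90.00° ✓; |UZ| = 35.80 ✓; |NZ| = 49.88 ✓.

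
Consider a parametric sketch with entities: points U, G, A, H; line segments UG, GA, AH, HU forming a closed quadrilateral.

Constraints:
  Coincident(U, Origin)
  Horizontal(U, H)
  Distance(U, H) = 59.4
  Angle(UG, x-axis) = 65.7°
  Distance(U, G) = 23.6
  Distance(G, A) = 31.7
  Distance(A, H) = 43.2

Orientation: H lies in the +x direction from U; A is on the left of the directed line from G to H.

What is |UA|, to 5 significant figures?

52.624

U is at the origin; UH is horizontal with |UH| = 59.4 and H in +x, so H = (59.4, 0). UG runs at 65.7° with |UG| = 23.6, so G = (9.7117, 21.509). A is determined by |GA| = 31.7 and |AH| = 43.2 together: it lies at the intersection of circle(G, 31.7) and circle(H, 43.2). With |GH| = 54.144, the foot of the radical line on GH is 19.118 from G and the perpendicular offset is √(31.7² − 19.118²) = 25.286. Taking the left-of-GH solution: A = (37.301, 37.120).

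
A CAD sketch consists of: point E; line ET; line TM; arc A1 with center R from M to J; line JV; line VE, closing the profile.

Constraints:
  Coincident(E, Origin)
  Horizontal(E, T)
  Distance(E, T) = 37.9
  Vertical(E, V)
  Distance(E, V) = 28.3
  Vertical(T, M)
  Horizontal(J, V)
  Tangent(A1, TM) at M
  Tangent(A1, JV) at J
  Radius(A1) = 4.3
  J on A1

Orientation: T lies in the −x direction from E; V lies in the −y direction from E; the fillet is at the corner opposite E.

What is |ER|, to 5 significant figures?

41.291

E is at the origin; E and T share the same y with |ET| = 37.9 and T on the −x side, so T = (-37.900, 0.0000). E and V share the same x with |EV| = 28.3 and V on the −y side, so V = (0.0000, -28.300). The virtual corner opposite E is at (-37.900, -28.300). A1 meets TM tangentially, so RM is at right angles to TM and tangency of A1 to JV means the radius RJ is perpendicular to JV, with radius 4.3, so the center R sits 4.3 in from both sides at R = (-33.600, -24.000). Then |ER| = |R − E| = 41.291.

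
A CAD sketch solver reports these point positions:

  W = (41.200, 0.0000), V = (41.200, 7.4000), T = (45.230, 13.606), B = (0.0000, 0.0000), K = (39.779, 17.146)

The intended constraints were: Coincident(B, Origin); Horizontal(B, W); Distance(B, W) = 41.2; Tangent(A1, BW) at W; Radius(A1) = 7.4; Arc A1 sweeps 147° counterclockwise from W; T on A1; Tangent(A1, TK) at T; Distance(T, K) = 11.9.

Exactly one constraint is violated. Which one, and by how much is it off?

Distance(T, K) = 11.9 — off by 5.40.

B = (0.00, 0.00) ✓; B.y = 0.00, W.y = 0.00 ✓; |BW| = 41.20 ✓; ∠(VW, WB) = 90.00° ✓; |VW| = 7.400 ✓; bearing(V→T) − bearing(V→W) = 147.0° ✓; |VT| = 7.400 ✓; ∠(VT, TK) = 90.00° ✓; |TK| = 6.500 ✗.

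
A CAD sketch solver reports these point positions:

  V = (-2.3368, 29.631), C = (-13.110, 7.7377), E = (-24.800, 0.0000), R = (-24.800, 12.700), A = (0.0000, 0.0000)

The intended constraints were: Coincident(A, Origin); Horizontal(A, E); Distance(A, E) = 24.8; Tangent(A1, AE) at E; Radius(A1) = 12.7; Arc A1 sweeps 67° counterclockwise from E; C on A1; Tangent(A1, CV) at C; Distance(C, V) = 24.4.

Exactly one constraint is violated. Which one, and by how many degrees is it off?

Tangent(A1, CV) at C — off by 3.20°.

A = (0.00, 0.00) ✓; A.y = 0.00, E.y = 0.00 ✓; |AE| = 24.80 ✓; ∠(RE, EA) = 90.00° ✓; |RE| = 12.70 ✓; bearing(R→C) − bearing(R→E) = 67.00° ✓; |RC| = 12.70 ✓; ∠(RC, CV) = 93.20° ✗; |CV| = 24.40 ✓.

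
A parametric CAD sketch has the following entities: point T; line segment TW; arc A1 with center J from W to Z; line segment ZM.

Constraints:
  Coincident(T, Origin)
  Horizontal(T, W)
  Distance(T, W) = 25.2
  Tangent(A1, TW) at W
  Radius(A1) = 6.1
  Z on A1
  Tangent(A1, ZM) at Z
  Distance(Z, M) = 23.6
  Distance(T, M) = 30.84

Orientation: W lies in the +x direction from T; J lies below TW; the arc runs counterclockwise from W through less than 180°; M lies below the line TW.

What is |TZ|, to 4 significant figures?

19.83

T is at the origin; TW is horizontal with |TW| = 25.2 and W on the +x side, so W = (25.20, 0.000). Since A1 is tangent to TW there, JW ⟂ TW, so J = W + (0, -6.1) = (25.20, -6.100). Since JZ ⟂ ZM (tangency), |JM| = √(6.1² + 23.6²) = 24.38 regardless of where Z sits on A1. So M lies on both circle(T, 30.84) and circle(J, 24.38); the below-TW intersection is M = (13.74, -27.61). Z is the foot of the tangent from M: Z = (19.27, -4.670).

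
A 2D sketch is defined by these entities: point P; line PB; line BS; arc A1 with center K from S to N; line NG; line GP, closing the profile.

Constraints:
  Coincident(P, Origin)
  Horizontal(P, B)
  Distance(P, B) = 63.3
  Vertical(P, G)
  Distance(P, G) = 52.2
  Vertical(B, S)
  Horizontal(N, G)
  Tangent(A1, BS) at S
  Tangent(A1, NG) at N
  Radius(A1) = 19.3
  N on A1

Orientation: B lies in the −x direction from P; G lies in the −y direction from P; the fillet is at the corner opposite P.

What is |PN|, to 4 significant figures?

68.27

P is at the origin; P and B share the same y with |PB| = 63.3 and B on the −x side, so B = (-63.30, 0.000). P and G share the same x with |PG| = 52.2 and G on the −y side, so G = (0.000, -52.20). The virtual corner opposite P is at (-63.30, -52.20). Since A1 is tangent to BS there, KS ⟂ BS and tangency of A1 to NG means the radius KN is perpendicular to NG, with radius 19.3, so the center K sits 19.3 in from both sides at K = (-44.00, -32.90). That places the tangent points at S = (-63.30, -32.90) on BS and N = (-44.00, -52.20) on NG. Then |PN| = |N − P| = 68.27.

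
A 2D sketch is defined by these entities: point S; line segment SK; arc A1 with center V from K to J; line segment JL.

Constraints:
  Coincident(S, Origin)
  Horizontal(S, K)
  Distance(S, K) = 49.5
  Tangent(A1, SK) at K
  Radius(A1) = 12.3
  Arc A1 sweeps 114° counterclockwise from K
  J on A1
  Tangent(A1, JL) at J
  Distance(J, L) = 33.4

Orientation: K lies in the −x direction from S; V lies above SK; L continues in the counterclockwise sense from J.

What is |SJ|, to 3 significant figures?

42.0

The tangent condition forces VK to be normal to SK, so V = K + (0, 12.3) = (-49.5, 12.3). On A1, K sits at bearing -90° from V; a 114° counterclockwise sweep puts J at bearing 24°, so J = V + 12.3·(cos 24°, sin 24°) = (-38.3, 17.3). Then |SJ| = |J − S| = 42.0.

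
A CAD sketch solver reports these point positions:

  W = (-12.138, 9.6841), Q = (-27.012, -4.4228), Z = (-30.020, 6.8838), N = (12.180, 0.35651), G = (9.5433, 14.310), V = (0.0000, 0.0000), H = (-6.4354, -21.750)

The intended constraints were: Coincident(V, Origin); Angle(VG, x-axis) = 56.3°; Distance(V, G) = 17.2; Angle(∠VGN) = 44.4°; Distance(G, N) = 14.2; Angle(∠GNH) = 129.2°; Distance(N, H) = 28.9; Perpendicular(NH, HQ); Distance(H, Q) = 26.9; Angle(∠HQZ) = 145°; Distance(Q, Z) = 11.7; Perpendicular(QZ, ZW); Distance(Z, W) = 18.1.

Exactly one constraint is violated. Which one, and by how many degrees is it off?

Perpendicular(QZ, ZW) — off by 6.00°.

V = (0.00, 0.00) ✓; VG at 56.30° ✓; |VG| = 17.20 ✓; ∠VGN = 44.40° ✓; |GN| = 14.20 ✓; ∠GNH = 129.2° ✓; |NH| = 28.90 ✓; ∠(NH, HQ) = 90.00° ✓; |HQ| = 26.90 ✓; ∠HQZ = 145.0° ✓; |QZ| = 11.70 ✓; ∠(QZ, ZW) = 96.00° ✗; |ZW| = 18.10 ✓.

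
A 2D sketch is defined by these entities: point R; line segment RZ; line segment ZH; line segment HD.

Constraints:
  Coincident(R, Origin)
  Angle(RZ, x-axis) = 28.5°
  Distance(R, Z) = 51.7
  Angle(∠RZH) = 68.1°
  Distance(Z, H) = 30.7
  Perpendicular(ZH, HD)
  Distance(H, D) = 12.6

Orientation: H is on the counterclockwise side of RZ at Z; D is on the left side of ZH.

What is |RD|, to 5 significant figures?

37.166

R is at the origin; RZ runs at 28.5° with length 51.7, so Z = 51.7·(cos 28.5°, sin 28.5°) = (45.435, 24.669). ∠RZH = 68.1°, so ZH runs at 28.5° + (180° − 68.1°) = 140.40° from the x-axis; with |ZH| = 30.7, H = Z + 30.7·(cos 140.40°, sin 140.40°) = (21.780, 44.238). ZH is perpendicular to HD; with |HD| = 12.6 on the left of ZH, D = H + 12.6·(-0.63742, -0.77051) = (13.749, 34.530). Then |RD| = |D − R| = 37.166.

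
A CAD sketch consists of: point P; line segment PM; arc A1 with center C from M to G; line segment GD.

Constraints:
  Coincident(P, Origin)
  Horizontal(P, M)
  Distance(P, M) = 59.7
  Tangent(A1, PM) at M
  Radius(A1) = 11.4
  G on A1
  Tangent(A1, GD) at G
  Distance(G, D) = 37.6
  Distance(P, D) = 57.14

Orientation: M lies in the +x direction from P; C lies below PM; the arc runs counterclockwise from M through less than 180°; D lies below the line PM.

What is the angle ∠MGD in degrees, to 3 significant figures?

144°

P is at the origin; P and M share the same y with |PM| = 59.7 and M on the +x side, so M = (59.7, 0.00). The tangent condition forces CM to be normal to PM, so C = M + (0, -11.4) = (59.7, -11.4). Since CG ⟂ GD (tangency), |CD| = √(11.4² + 37.6²) = 39.3 regardless of where G sits on A1. So D lies on both circle(P, 57.14) and circle(C, 39.3); the below-PM intersection is D = (37.0, -43.5). G is the foot of the tangent from D: G = (48.9, -7.81).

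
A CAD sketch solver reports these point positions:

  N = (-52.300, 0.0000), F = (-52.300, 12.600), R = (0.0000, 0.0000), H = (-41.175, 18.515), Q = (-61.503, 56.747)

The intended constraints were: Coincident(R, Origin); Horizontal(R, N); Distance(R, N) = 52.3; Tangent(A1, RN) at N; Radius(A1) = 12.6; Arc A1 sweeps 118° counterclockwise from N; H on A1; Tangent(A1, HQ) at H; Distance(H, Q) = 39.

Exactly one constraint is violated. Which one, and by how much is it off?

Distance(H, Q) = 39 — off by 4.30.

R = (0.00, 0.00) ✓; R.y = 0.00, N.y = 0.00 ✓; |RN| = 52.30 ✓; ∠(FN, NR) = 90.00° ✓; |FN| = 12.60 ✓; bearing(F→H) − bearing(F→N) = 118.0° ✓; |FH| = 12.60 ✓; ∠(FH, HQ) = 90.00° ✓; |HQ| = 43.30 ✗.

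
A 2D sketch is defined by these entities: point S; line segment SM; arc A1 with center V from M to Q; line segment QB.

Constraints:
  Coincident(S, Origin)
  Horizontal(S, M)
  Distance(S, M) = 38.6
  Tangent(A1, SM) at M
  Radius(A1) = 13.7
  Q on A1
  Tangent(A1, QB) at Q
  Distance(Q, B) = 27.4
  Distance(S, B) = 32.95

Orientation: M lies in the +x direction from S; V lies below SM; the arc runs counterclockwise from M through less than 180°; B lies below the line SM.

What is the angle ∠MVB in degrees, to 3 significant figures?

123°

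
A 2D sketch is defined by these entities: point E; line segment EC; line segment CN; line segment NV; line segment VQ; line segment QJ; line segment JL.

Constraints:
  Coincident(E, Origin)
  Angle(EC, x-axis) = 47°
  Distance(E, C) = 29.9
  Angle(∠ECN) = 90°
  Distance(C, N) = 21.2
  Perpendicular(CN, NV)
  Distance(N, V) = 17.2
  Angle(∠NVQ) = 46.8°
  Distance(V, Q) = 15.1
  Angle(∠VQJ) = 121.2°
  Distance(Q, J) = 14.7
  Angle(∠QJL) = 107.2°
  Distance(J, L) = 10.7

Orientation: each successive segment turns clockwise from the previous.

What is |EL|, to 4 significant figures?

45.22

∠VQJ = 121.2° gives QJ at 35.00° from the x-axis; with |QJ| = 14.7, J = (35.21, 18.33). ∠QJL = 107.2° gives JL at -37.80° from the x-axis; with |JL| = 10.7, L = (43.66, 11.77). Then |EL| = |L − E| = 45.22.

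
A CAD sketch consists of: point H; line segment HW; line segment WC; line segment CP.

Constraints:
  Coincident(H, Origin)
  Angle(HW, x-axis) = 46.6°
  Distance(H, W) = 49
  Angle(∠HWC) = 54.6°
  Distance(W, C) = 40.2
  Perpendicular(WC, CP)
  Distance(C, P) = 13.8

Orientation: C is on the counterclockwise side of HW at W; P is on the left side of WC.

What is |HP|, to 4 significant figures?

28.69

H is at the origin; HW runs at 46.6° with length 49.0, so W = 49.0·(cos 46.6°, sin 46.6°) = (33.67, 35.60). ∠HWC = 54.6°, so WC runs at 46.6° + (180° − 54.6°) = 172.0° from the x-axis; with |WC| = 40.2, C = W + 40.2·(cos 172.0°, sin 172.0°) = (-6.141, 41.20). WC is perpendicular to CP; with |CP| = 13.8 on the left of WC, P = C + 13.8·(-0.1392, -0.9903) = (-8.062, 27.53). Then |HP| = |P − H| = 28.69.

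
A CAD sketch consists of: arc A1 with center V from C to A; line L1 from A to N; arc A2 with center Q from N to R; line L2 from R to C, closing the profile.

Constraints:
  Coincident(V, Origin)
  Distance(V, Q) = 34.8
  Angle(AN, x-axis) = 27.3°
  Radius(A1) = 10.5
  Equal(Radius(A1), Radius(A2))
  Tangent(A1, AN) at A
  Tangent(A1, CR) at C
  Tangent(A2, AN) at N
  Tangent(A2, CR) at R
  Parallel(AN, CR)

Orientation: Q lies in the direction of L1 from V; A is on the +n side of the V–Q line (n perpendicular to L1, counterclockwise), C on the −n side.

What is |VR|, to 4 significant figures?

36.35

The slot axis is L1's direction at 27.3°, so u = (cos 27.3°, sin 27.3°) = (0.8886, 0.4586) and n = (−sin 27.3°, cos 27.3°) = (-0.4586, 0.8886). V is at the origin and Q lies 34.8 along u from V, so Q = 34.8·u = (30.92, 15.96). Tangency of A1 to both parallel lines with radius 10.5 puts A and C at V ± 10.5·n: A = (-4.816, 9.330), C = (4.816, -9.330). Equal radii place N and R the same way about Q: N = Q + 10.5·n = (26.11, 25.29), R = Q − 10.5·n = (35.74, 6.631). Then |VR| = |R − V| = 36.35.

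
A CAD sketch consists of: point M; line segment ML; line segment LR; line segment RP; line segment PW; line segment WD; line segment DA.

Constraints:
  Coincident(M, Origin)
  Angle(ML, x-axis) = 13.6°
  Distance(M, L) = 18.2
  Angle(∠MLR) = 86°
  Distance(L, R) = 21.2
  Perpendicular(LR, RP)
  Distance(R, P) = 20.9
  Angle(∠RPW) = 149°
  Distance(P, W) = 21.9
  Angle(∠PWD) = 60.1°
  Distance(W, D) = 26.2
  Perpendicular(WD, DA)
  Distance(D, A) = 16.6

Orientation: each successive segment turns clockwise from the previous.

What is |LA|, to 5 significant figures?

14.570

M is at the origin; ML runs at 13.6° with length 18.2, so L = (17.690, 4.2796). ∠MLR = 86.0° gives LR at -80.400° from the x-axis; with |LR| = 21.2, R = (21.225, -16.624). LR ⟂ RP, so RP runs at -170.40°; with |RP| = 20.9, P = (0.61787, -20.109). ∠RPW = 149.0° gives PW at 158.60° from the x-axis; with |PW| = 21.9, W = (-19.772, -12.118). ∠PWD = 60.1° gives WD at 38.700° from the x-axis; with |WD| = 26.2, D = (0.67502, 4.2632). The perpendicularity gives DA at right angles to WD, so DA runs at -51.300°; with |DA| = 16.6, A = (11.054, -8.6920). Then |LA| = |A − L| = 14.570.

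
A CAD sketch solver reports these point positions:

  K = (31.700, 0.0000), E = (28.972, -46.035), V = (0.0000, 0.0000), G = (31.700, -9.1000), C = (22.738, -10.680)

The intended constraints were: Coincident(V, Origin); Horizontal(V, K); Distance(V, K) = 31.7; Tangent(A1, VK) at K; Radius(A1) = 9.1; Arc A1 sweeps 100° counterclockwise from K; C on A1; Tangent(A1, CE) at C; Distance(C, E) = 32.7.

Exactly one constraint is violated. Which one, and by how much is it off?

Distance(C, E) = 32.7 — off by 3.20.

V = (0.00, 0.00) ✓; V.y = 0.00, K.y = 0.00 ✓; |VK| = 31.70 ✓; ∠(GK, KV) = 90.00° ✓; |GK| = 9.100 ✓; bearing(G→C) − bearing(G→K) = 100.0° ✓; |GC| = 9.100 ✓; ∠(GC, CE) = 90.00° ✓; |CE| = 35.90 ✗.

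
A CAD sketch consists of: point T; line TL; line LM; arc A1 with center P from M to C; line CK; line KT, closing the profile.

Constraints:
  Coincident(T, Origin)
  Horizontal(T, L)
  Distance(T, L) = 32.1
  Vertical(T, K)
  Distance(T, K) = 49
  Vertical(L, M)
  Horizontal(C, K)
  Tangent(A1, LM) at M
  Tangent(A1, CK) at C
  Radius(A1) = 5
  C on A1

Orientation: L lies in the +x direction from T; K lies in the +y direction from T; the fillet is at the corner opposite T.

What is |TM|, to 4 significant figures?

54.46

T is at the origin; T and L share the same y with |TL| = 32.1 and L on the +x side, so L = (32.10, 0.000). TK is vertical with |TK| = 49.0 and K on the +y side, so K = (0.000, 49.00). The virtual corner opposite T is at (32.10, 49.00). Tangency of A1 to LM means the radius PM is perpendicular to LM and the tangent condition forces PC to be normal to CK, with radius 5.0, so the center P sits 5.0 in from both sides at P = (27.10, 44.00). That places the tangent points at M = (32.10, 44.00) on LM and C = (27.10, 49.00) on CK. Then |TM| = |M − T| = 54.46.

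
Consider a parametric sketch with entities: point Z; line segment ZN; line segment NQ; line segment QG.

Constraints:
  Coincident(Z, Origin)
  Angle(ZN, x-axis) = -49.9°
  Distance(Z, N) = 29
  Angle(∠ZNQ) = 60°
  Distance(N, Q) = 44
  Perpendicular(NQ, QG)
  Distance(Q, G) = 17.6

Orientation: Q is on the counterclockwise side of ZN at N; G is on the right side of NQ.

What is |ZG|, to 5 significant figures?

51.911

Z is at the origin; ZN runs at -49.9° with length 29.0, so N = 29.0·(cos -49.9°, sin -49.9°) = (18.680, -22.183). ∠ZNQ = 60.0°, so NQ runs at -49.9° + (180° − 60.0°) = 70.100° from the x-axis; with |NQ| = 44.0, Q = N + 44.0·(cos 70.100°, sin 70.100°) = (33.656, 19.190). NQ ⟂ QG; with |QG| = 17.6 on the right of NQ, G = Q + 17.6·(0.94029, -0.34038) = (50.205, 13.199). Then |ZG| = |G − Z| = 51.911.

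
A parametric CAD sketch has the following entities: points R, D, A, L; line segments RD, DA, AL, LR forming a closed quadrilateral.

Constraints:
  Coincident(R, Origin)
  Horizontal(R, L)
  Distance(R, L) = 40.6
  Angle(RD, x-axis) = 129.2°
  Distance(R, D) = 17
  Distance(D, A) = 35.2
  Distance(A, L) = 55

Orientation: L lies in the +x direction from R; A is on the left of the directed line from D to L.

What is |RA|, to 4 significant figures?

44.12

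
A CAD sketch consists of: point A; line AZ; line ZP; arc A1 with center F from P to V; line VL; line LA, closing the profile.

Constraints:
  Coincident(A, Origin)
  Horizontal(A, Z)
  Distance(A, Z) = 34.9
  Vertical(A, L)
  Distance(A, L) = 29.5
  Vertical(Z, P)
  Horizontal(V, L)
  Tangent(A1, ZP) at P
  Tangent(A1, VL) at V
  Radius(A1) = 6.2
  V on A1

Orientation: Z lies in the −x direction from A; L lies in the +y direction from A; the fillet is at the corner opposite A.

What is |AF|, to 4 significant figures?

36.97

AL is vertical with |AL| = 29.5 and L on the +y side, so L = (0.000, 29.50). The virtual corner opposite A is at (-34.90, 29.50). Tangency of A1 to ZP means the radius FP is perpendicular to ZP and since A1 is tangent to VL there, FV ⟂ VL, with radius 6.2, so the center F sits 6.2 in from both sides at F = (-28.70, 23.30). Then |AF| = |F − A| = 36.97.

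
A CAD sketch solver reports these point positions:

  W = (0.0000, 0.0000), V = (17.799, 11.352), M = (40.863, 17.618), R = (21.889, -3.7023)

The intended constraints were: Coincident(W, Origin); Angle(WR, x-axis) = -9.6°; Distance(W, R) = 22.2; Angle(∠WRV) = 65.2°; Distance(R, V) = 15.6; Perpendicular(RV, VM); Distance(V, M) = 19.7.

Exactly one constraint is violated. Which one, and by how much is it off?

Distance(V, M) = 19.7 — off by 4.20.

W = (0.00, 0.00) ✓; WR at -9.600° ✓; |WR| = 22.20 ✓; ∠WRV = 65.20° ✓; |RV| = 15.60 ✓; ∠(RV, VM) = 90.00° ✓; |VM| = 23.90 ✗.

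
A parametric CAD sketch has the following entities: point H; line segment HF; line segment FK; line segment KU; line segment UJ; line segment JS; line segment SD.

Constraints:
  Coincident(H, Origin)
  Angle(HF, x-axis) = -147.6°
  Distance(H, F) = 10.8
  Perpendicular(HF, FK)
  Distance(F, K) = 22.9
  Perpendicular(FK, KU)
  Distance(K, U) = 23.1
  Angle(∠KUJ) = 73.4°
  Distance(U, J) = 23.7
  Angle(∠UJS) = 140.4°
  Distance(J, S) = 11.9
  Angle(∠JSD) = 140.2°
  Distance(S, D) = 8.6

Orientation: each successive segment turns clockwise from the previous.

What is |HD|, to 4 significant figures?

14.05

H is at the origin; HF runs at -147.6° with length 10.8, so F = (-9.119, -5.787). HF is perpendicular to FK, so FK runs at 122.4°; with |FK| = 22.9, K = (-21.39, 13.55). FK is perpendicular to KU, so KU runs at 32.40°; with |KU| = 23.1, U = (-1.885, 25.93). ∠KUJ = 73.4° gives UJ at -74.20° from the x-axis; with |UJ| = 23.7, J = (4.568, 3.121). ∠UJS = 140.4° gives JS at -113.8° from the x-axis; with |JS| = 11.9, S = (-0.2343, -7.767). ∠JSD = 140.2° gives SD at -153.6° from the x-axis; with |SD| = 8.6, D = (-7.937, -11.59). Then |HD| = |D − H| = 14.05.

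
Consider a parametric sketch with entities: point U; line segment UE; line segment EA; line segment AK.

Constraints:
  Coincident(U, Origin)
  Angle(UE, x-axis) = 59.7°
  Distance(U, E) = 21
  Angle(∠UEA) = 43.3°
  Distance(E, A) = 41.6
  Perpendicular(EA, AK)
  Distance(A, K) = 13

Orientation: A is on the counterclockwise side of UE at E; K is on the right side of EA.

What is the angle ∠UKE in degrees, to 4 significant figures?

28.80°

U is at the origin; UE runs at 59.7° with length 21.0, so E = 21.0·(cos 59.7°, sin 59.7°) = (10.60, 18.13). ∠UEA = 43.3°, so EA runs at 59.7° + (180° − 43.3°) = 196.4° from the x-axis; with |EA| = 41.6, A = E + 41.6·(cos 196.4°, sin 196.4°) = (-29.31, 6.386). EA ⟂ AK; with |AK| = 13.0 on the right of EA, K = A + 13.0·(-0.2823, 0.9593) = (-32.98, 18.86). Then cos ∠UKE = KU·KE / (|KU||KE|), giving 28.80°.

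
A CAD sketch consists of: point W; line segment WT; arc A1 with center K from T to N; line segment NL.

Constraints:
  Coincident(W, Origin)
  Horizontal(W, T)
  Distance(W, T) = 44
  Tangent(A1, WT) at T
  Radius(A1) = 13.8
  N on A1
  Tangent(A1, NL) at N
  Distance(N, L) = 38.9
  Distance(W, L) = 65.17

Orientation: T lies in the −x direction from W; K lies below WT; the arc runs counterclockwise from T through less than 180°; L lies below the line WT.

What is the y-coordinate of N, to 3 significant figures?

-20.8

Checks: |KN| = 13.80 ✓; ∠(KN, NL) = 90.00° ✓; |NL| = 38.90 ✓; |WL| = 65.17 ✓.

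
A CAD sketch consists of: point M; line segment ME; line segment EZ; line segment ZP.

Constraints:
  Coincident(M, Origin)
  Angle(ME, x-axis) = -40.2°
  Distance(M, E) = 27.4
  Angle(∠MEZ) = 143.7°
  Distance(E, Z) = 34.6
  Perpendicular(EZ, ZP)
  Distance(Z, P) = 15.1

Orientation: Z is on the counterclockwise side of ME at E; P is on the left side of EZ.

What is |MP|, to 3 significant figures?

56.7

M is at the origin; ME runs at -40.2° with length 27.4, so E = 27.4·(cos -40.2°, sin -40.2°) = (20.9, -17.7). ∠MEZ = 143.7°, so EZ runs at -40.2° + (180° − 143.7°) = -3.90° from the x-axis; with |EZ| = 34.6, Z = E + 34.6·(cos -3.90°, sin -3.90°) = (55.4, -20.0). EZ ⟂ ZP; with |ZP| = 15.1 on the left of EZ, P = Z + 15.1·(0.0680, 0.998) = (56.5, -4.97). Then |MP| = |P − M| = 56.7.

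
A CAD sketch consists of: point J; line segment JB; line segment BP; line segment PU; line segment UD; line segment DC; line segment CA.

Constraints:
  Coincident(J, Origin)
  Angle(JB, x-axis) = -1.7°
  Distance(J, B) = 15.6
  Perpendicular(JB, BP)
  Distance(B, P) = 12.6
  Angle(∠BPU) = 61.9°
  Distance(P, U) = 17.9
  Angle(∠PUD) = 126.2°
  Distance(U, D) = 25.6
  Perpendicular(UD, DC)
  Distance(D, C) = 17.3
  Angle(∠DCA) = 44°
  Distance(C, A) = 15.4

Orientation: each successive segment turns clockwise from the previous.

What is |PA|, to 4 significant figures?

26.77

J is at the origin; JB runs at -1.7° with length 15.6, so B = (15.59, -0.4628). JB is perpendicular to BP, so BP runs at -91.70°; with |BP| = 12.6, P = (15.22, -13.06). ∠BPU = 61.9° gives PU at 150.2° from the x-axis; with |PU| = 17.9, U = (-0.3137, -4.161). ∠PUD = 126.2° gives UD at 96.40° from the x-axis; with |UD| = 25.6, D = (-3.167, 21.28). UD ⟂ DC, so DC runs at 6.400°; with |DC| = 17.3, C = (14.02, 23.21). ∠DCA = 44.0° gives CA at -129.6° from the x-axis; with |CA| = 15.4, A = (4.209, 11.34). Then |PA| = |A − P| = 26.77.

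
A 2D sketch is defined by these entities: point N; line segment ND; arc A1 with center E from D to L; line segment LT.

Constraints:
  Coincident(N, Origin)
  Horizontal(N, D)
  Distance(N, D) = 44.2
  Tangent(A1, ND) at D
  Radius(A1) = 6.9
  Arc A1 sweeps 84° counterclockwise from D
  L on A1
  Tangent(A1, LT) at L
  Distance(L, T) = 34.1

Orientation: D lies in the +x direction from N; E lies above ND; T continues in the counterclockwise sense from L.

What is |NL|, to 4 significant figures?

51.43

N is at the origin; N and D share the same y with |ND| = 44.2 and D on the +x side, so D = (44.20, 0.000). The tangent condition forces ED to be normal to ND, so E = D + (0, 6.9) = (44.20, 6.900). On A1, D sits at bearing -90° from E; an 84° counterclockwise sweep puts L at bearing -6°, so L = E + 6.9·(cos -6°, sin -6°) = (51.06, 6.179). Then |NL| = |L − N| = 51.43.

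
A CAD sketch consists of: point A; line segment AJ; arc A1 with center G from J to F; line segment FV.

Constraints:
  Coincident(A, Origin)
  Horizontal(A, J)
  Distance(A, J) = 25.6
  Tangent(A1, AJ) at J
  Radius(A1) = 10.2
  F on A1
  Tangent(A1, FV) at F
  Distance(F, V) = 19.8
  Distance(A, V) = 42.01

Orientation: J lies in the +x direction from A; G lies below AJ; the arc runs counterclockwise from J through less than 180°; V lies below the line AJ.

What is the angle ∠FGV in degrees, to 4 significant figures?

62.74°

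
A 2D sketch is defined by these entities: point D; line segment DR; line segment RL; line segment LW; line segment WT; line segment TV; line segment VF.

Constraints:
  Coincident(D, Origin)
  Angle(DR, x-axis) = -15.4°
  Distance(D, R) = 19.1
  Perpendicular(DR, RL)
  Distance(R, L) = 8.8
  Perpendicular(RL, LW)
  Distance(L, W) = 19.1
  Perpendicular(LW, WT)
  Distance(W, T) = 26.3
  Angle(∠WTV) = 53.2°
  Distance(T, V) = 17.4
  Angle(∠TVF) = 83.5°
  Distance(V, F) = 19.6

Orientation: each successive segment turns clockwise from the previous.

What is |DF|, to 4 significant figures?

7.204

D is at the origin; DR runs at -15.4° with length 19.1, so R = (18.41, -5.072). DR ⟂ RL, so RL runs at -105.4°; with |RL| = 8.8, L = (16.08, -13.56). RL is perpendicular to LW, so LW runs at 164.6°; with |LW| = 19.1, W = (-2.337, -8.484). LW is perpendicular to WT, so WT runs at 74.60°; with |WT| = 26.3, T = (4.647, 16.87). ∠WTV = 53.2° gives TV at -52.20° from the x-axis; with |TV| = 17.4, V = (15.31, 3.123). ∠TVF = 83.5° gives VF at -148.7° from the x-axis; with |VF| = 19.6, F = (-1.436, -7.060). Then |DF| = |F − D| = 7.204.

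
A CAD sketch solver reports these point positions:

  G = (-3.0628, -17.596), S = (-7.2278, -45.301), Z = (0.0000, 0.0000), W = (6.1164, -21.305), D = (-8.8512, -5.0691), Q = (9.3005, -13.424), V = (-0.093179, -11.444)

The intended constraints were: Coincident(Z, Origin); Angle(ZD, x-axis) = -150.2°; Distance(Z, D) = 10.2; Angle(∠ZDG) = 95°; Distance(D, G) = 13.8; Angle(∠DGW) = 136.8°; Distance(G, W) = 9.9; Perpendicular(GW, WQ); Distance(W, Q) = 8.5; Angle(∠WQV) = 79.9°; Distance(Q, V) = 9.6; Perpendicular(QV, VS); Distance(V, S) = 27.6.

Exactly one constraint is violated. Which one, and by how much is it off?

Distance(V, S) = 27.6 — off by 7.00.

Z = (0.00, 0.00) ✓; ZD at -150.2° ✓; |ZD| = 10.20 ✓; ∠ZDG = 95.00° ✓; |DG| = 13.80 ✓; ∠DGW = 136.8° ✓; |GW| = 9.900 ✓; ∠(GW, WQ) = 90.00° ✓; |WQ| = 8.500 ✓; ∠WQV = 79.90° ✓; |QV| = 9.600 ✓; ∠(QV, VS) = 90.00° ✓; |VS| = 34.60 ✗.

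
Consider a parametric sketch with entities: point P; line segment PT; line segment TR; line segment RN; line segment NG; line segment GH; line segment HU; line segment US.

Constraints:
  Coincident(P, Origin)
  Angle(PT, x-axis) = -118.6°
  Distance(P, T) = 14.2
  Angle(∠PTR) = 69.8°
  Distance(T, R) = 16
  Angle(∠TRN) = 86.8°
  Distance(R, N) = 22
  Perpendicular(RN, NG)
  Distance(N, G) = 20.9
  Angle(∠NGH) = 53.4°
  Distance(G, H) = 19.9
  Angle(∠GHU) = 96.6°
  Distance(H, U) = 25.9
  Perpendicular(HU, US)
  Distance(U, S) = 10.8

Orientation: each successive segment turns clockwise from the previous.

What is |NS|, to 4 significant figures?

10.20

P is at the origin; PT runs at -118.6° with length 14.2, so T = (-6.797, -12.47). ∠PTR = 69.8° gives TR at 131.2° from the x-axis; with |TR| = 16.0, R = (-17.34, -0.4287). ∠TRN = 86.8° gives RN at 38.00° from the x-axis; with |RN| = 22.0, N = (-0.0002192, 13.12). The perpendicularity gives NG at right angles to RN, so NG runs at -52.00°; with |NG| = 20.9, G = (12.87, -3.354). ∠NGH = 53.4° gives GH at -178.6° from the x-axis; with |GH| = 19.9, H = (-7.027, -3.840). ∠GHU = 96.6° gives HU at 98.00° from the x-axis; with |HU| = 25.9, U = (-10.63, 21.81). HU is perpendicular to US, so US runs at 8.000°; with |US| = 10.8, S = (0.06336, 23.31). Then |NS| = |S − N| = 10.20.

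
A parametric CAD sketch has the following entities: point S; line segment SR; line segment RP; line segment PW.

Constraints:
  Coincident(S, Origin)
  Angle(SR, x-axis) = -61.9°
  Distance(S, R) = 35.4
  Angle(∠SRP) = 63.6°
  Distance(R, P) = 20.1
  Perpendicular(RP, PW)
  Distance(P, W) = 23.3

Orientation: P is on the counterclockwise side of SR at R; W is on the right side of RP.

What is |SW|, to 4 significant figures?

55.18

S is at the origin; SR runs at -61.9° with length 35.4, so R = 35.4·(cos -61.9°, sin -61.9°) = (16.67, -31.23). ∠SRP = 63.6°, so RP runs at -61.9° + (180° − 63.6°) = 54.50° from the x-axis; with |RP| = 20.1, P = R + 20.1·(cos 54.50°, sin 54.50°) = (28.35, -14.86). RP is perpendicular to PW; with |PW| = 23.3 on the right of RP, W = P + 23.3·(0.8141, -0.5807) = (47.31, -28.39). Then |SW| = |W − S| = 55.18.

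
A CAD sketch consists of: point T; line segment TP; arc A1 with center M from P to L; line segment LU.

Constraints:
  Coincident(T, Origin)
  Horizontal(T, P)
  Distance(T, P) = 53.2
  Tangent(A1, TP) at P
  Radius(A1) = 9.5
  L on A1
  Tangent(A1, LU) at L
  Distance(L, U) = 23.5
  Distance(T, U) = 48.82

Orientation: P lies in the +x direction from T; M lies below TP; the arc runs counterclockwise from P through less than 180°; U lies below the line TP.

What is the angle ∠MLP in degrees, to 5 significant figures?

51.808°

Checks: |ML| = 9.500 ✓; ∠(ML, LU) = 90.00° ✓; |LU| = 23.50 ✓; |TU| = 48.82 ✓.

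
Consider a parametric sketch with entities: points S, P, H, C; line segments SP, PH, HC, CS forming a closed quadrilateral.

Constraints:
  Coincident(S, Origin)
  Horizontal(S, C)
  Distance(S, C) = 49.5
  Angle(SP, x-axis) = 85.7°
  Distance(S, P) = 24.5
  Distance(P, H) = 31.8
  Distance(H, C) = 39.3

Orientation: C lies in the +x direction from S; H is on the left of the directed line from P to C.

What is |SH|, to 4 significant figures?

47.35

Checks: S.y = 0.00, C.y = 0.00 ✓; |PH| = 31.80 ✓; |HC| = 39.30 ✓.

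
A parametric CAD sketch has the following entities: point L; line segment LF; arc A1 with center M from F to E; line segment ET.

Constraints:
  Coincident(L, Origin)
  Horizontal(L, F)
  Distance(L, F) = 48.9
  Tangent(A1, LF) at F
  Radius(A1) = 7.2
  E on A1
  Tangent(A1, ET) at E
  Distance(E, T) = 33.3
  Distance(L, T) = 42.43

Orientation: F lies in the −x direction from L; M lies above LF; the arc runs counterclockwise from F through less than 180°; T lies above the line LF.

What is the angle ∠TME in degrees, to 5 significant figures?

77.800°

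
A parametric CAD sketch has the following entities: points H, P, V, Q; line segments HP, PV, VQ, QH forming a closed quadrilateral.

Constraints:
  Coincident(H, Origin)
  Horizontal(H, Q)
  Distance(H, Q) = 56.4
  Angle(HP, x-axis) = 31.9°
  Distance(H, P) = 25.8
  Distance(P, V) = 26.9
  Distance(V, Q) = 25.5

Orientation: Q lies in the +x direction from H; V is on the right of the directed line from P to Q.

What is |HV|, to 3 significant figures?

35.0

H is at the origin; HQ is horizontal with |HQ| = 56.4 and Q in +x, so Q = (56.4, 0). HP runs at 31.9° with |HP| = 25.8, so P = (21.9, 13.6). V is determined by |PV| = 26.9 and |VQ| = 25.5 together: it lies at the intersection of circle(P, 26.9) and circle(Q, 25.5). With |PQ| = 37.1, the foot of the radical line on PQ is 19.5 from P and the perpendicular offset is √(26.9² − 19.5²) = 18.5. Taking the right-of-PQ solution: V = (33.3, -10.7).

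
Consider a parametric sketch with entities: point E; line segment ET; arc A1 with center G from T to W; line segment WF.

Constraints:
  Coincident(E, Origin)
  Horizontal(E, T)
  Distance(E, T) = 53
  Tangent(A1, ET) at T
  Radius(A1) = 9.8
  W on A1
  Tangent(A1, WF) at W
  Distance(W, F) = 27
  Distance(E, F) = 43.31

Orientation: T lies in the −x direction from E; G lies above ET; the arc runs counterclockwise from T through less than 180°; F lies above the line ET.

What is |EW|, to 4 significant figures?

44.61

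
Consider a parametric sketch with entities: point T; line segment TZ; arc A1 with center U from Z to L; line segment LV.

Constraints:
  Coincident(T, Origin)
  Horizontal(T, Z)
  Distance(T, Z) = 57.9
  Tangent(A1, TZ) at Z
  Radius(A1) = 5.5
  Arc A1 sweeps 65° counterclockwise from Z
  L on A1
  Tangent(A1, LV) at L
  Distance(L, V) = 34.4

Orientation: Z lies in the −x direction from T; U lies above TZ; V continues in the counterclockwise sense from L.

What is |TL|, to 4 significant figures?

53.01

Tangency of A1 to TZ means the radius UZ is perpendicular to TZ, so U = Z + (0, 5.5) = (-57.90, 5.500). On A1, Z sits at bearing -90° from U; a 65° counterclockwise sweep puts L at bearing -25°, so L = U + 5.5·(cos -25°, sin -25°) = (-52.92, 3.176). Then |TL| = |L − T| = 53.01.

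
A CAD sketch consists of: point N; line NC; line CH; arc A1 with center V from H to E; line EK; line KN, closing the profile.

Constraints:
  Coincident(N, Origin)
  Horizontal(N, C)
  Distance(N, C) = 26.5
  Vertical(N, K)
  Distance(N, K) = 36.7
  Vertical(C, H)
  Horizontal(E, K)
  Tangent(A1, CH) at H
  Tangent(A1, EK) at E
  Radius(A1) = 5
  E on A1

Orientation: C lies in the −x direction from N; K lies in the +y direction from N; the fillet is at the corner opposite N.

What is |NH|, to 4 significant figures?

41.32

N is at the origin; N and C share the same y with |NC| = 26.5 and C on the −x side, so C = (-26.50, 0.000). NK is vertical with |NK| = 36.7 and K on the +y side, so K = (0.000, 36.70). The virtual corner opposite N is at (-26.50, 36.70). The tangent condition forces VH to be normal to CH and tangency of A1 to EK means the radius VE is perpendicular to EK, with radius 5.0, so the center V sits 5.0 in from both sides at V = (-21.50, 31.70). That places the tangent points at H = (-26.50, 31.70) on CH and E = (-21.50, 36.70) on EK. Then |NH| = |H − N| = 41.32.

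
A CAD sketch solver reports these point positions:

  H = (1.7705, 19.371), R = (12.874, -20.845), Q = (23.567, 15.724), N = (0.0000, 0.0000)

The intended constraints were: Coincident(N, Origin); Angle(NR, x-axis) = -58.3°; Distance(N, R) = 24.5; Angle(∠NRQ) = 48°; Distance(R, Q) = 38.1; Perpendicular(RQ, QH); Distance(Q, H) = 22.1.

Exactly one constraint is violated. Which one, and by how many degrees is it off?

Perpendicular(RQ, QH) — off by 6.80°.

N = (0.00, 0.00) ✓; NR at -58.30° ✓; |NR| = 24.50 ✓; ∠NRQ = 48.00° ✓; |RQ| = 38.10 ✓; ∠(RQ, QH) = 96.80° ✗; |QH| = 22.10 ✓.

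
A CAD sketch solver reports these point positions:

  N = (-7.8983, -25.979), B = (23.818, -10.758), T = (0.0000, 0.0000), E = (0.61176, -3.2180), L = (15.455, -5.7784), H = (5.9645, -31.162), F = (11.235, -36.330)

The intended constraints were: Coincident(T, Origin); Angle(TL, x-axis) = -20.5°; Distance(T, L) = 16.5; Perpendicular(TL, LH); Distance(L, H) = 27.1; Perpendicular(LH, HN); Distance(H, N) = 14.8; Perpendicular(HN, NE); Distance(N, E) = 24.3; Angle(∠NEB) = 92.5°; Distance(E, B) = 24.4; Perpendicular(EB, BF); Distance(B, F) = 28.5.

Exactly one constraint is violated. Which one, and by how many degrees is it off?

Perpendicular(EB, BF) — off by 8.20°.

T = (0.00, 0.00) ✓; TL at -20.50° ✓; |TL| = 16.50 ✓; ∠(TL, LH) = 90.00° ✓; |LH| = 27.10 ✓; ∠(LH, HN) = 90.00° ✓; |HN| = 14.80 ✓; ∠(HN, NE) = 90.00° ✓; |NE| = 24.30 ✓; ∠NEB = 92.50° ✓; |EB| = 24.40 ✓; ∠(EB, BF) = 98.20° ✗; |BF| = 28.50 ✓.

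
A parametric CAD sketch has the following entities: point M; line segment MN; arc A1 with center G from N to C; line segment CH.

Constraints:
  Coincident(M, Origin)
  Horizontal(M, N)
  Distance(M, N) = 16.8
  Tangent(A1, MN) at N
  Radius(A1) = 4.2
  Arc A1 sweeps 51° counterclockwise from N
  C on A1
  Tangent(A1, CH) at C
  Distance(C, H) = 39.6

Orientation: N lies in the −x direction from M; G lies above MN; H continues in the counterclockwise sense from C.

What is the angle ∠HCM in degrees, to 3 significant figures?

57.6°

M is at the origin; MN is horizontal with |MN| = 16.8 and N on the −x side, so N = (-16.8, 0.00). Tangency of A1 to MN means the radius GN is perpendicular to MN, so G = N + (0, 4.2) = (-16.8, 4.20). On A1, N sits at bearing -90° from G; a 51° counterclockwise sweep puts C at bearing -39°, so C = G + 4.2·(cos -39°, sin -39°) = (-13.5, 1.56). A1 meets CH tangentially, so GC is at right angles to CH, so CH runs along (−sin -39°, cos -39°); with |CH| = 39.6, H = (11.4, 32.3). Then cos ∠HCM = CH·CM / (|CH||CM|), giving 57.6°.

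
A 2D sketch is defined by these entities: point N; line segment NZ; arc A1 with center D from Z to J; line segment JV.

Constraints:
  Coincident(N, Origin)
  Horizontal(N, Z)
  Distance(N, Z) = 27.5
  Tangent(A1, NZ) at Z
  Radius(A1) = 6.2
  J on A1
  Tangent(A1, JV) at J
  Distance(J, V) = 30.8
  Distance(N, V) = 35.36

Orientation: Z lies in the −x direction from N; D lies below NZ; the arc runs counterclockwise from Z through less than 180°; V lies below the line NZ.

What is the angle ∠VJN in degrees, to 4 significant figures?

66.24°

Checks: |DJ| = 6.200 ✓; ∠(DJ, JV) = 90.00° ✓; |JV| = 30.80 ✓; |NV| = 35.36 ✓.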